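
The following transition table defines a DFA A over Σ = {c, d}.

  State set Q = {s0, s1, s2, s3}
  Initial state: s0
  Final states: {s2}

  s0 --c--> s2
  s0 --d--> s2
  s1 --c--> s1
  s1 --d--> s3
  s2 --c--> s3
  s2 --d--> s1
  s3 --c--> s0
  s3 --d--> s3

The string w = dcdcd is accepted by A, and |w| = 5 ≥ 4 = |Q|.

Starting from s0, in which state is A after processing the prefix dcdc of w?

s0

State sequence: s0 -d-> s2 -c-> s3 -d-> s3 -c-> s0

After reading 4 characters, A is in state s0.
(This kind of state-tracing is the core of the pumping-lemma construction: with 4 states, pigeonhole forces a repeat within the first 4 steps.)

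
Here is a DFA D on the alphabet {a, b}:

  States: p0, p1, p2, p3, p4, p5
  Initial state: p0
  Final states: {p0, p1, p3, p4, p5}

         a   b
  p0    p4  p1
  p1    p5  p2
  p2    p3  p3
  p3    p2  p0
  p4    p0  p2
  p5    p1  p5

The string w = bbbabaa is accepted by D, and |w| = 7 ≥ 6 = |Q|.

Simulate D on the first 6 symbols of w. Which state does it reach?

p2

Run of D on the first 6 characters of w = b b b a b a:
  step 0: p0  (start)
  step 1: p1  (read b: p0→p1)
  step 2: p2  (read b: p1→p2)
  step 3: p3  (read b: p2→p3)
  step 4: p2  (read a: p3→p2)
  step 5: p3  (read b: p2→p3)
  step 6: p2  (read a: p3→p2)

After reading 6 characters, D is in state p2.
(This kind of state-tracing is the core of the pumping-lemma construction: with 6 states, pigeonhole forces a repeat within the first 6 steps.)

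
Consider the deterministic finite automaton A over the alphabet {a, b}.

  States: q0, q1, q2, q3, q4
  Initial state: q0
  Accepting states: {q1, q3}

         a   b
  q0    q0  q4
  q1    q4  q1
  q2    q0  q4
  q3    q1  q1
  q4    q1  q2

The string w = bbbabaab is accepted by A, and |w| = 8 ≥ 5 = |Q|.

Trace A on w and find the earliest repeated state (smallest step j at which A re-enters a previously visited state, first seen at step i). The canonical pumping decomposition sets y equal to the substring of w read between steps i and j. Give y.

State sequence: q0 -b-> q4 -b-> q2 -b-> q4 -a-> q1 -b-> q1 -a-> q4 -a-> q1 -b-> q1
First repeat at step 3: q4 was already visited.

So i = 1, j = 3, giving x = w[0:1] = b, y = w[1:3] = bb, z = w[3:8] = abaab.
Check: |xy| = 3 ≤ 5 and |y| = 2 ≥ 1. Reading y takes A from q4 back to q4, so every xyⁱz is accepted.
Pumping length from the standard proof: p = 5 (the number of states). The repeated state found above gives |xy| = j ≤ 5 and |y| = j − i ≥ 1.

bb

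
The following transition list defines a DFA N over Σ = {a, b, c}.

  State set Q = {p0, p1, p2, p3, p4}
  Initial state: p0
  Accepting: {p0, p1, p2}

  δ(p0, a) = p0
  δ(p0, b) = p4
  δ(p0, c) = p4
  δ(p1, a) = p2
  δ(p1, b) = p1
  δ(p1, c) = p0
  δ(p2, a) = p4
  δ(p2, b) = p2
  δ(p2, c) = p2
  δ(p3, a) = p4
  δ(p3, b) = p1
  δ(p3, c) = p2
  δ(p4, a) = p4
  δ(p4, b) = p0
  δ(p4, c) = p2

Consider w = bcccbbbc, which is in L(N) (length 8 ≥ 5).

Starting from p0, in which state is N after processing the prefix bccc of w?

State sequence: p0 -b-> p4 -c-> p2 -c-> p2 -c-> p2

After reading 4 characters, N is in state p2.

p2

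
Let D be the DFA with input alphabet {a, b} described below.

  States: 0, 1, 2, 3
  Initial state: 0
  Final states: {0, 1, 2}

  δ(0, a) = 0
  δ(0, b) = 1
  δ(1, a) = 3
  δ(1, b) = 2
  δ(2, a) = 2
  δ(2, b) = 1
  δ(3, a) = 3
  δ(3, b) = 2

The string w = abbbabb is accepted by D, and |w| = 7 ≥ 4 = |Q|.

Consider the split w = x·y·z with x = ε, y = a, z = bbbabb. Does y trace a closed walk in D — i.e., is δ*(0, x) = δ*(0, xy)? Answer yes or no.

yes

Run of D on the first 1 characters of w = a:
  step 0: 0  (start)
  step 1: 0  (read a: 0→0)

After x (step 0): 0. After xy (step 1): 0.
They match, so y = a drives D around a cycle from 0 back to itself; pumping y any number of times keeps D in 0 before reading z, and xyⁱz ∈ L(D) for every i ≥ 0.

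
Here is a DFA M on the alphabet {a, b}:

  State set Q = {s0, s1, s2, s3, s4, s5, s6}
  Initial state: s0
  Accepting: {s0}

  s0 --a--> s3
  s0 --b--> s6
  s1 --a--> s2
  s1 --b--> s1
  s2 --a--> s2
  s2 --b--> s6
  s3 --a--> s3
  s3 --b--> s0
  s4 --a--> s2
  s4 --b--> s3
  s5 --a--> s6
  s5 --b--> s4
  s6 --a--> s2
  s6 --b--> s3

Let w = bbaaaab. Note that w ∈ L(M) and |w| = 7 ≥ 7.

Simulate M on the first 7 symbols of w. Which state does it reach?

s0

State sequence: s0 -b-> s6 -b-> s3 -a-> s3 -a-> s3 -a-> s3 -a-> s3 -b-> s0

After reading 7 characters, M is in state s0.
(This kind of state-tracing is the core of the pumping-lemma construction: with 7 states, pigeonhole forces a repeat within the first 7 steps.)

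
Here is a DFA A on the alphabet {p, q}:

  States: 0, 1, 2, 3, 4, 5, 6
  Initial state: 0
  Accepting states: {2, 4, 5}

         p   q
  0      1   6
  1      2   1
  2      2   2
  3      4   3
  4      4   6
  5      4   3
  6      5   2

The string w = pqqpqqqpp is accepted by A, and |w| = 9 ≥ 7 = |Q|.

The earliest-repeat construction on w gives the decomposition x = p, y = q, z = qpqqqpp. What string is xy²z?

pqqqpqqqpp

xy^2z = p·q·q·qpqqqpp = pqqqpqqqpp.
Reading y = q takes A from 1 back to 1, so after x·y·y the machine is still in 1, and z then leads to the accepting state 2. Hence pqqqpqqqpp ∈ L(A).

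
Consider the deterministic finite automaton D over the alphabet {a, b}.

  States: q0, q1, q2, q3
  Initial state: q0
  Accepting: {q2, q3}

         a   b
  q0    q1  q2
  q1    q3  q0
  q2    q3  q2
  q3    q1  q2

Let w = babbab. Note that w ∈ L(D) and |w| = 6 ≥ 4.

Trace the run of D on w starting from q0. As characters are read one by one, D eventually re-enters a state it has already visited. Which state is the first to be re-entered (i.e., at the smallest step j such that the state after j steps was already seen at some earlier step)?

q2

State sequence: q0 -b-> q2 -a-> q3 -b-> q2 -b-> q2 -a-> q3 -b-> q2
First repeat at step 3: q2 was already visited.

The earliest repeat is at step j = 3: D is in q2, which it already visited at step i = 1.
Since D has 4 states, any run of length ≥ 4 visits 4+1 states, so by pigeonhole some state repeats within the first 4 steps — that repeat gives the pumpable loop.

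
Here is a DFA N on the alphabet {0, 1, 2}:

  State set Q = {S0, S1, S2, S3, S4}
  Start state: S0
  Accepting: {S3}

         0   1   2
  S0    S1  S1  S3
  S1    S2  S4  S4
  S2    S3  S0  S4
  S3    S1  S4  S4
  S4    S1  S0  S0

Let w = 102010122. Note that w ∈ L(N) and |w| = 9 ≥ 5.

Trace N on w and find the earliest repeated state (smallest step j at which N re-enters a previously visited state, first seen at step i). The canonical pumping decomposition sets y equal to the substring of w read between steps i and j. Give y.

020

Run of N on w = 1 0 2 0 1 0 1 2 2:
  step 0: S0  (start)
  step 1: S1  (read 1: S0→S1)
  step 2: S2  (read 0: S1→S2)
  step 3: S4  (read 2: S2→S4)
  step 4: S1  (read 0: S4→S1)   ← first repeat (S1 seen earlier)
  step 5: S4  (read 1: S1→S4)
  step 6: S1  (read 0: S4→S1)
  step 7: S4  (read 1: S1→S4)
  step 8: S0  (read 2: S4→S0)
  step 9: S3  (read 2: S0→S3)

So i = 1, j = 4, giving x = w[0:1] = 1, y = w[1:4] = 020, z = w[4:9] = 10122.
Check: |xy| = 4 ≤ 5 and |y| = 3 ≥ 1. Reading y takes N from S1 back to S1, so every xyⁱz is accepted.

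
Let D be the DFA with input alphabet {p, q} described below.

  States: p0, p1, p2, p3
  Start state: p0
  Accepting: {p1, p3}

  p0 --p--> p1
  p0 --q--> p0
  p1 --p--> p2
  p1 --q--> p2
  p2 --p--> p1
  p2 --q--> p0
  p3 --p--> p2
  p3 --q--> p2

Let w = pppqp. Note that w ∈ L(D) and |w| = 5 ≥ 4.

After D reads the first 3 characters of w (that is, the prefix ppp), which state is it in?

State sequence: p0 -p-> p1 -p-> p2 -p-> p1

After reading 3 characters, D is in state p1.

p1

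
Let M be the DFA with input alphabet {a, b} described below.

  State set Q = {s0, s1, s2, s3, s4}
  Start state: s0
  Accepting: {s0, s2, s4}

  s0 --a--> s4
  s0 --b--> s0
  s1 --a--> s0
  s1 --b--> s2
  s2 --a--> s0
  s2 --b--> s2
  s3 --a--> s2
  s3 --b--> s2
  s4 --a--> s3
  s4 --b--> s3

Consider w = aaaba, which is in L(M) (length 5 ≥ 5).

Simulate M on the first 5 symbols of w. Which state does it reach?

State sequence: s0 -a-> s4 -a-> s3 -a-> s2 -b-> s2 -a-> s0

After reading 5 characters, M is in state s0.

s0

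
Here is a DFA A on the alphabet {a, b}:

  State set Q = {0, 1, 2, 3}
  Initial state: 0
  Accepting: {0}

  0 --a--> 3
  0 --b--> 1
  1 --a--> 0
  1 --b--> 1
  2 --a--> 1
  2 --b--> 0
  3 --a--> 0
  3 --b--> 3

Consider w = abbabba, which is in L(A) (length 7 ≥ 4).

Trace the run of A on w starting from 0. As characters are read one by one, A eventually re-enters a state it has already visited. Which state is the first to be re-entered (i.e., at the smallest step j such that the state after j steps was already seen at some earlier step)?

3

Run of A on w = a b b a b b a:
  step 0: 0  (start)
  step 1: 3  (read a: 0→3)
  step 2: 3  (read b: 3→3)   ← first repeat (3 seen earlier)
  step 3: 3  (read b: 3→3)
  step 4: 0  (read a: 3→0)
  step 5: 1  (read b: 0→1)
  step 6: 1  (read b: 1→1)
  step 7: 0  (read a: 1→0)

The earliest repeat is at step j = 2: A is in 3, which it already visited at step i = 1.
Since A has 4 states, any run of length ≥ 4 visits 4+1 states, so by pigeonhole some state repeats within the first 4 steps — that repeat gives the pumpable loop.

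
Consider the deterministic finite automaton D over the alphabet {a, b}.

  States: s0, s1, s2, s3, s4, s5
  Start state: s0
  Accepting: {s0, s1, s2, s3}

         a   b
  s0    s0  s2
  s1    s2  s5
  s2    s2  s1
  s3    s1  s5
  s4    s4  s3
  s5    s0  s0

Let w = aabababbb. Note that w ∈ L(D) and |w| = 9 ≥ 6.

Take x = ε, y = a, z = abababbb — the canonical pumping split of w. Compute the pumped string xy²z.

xy^2z = ε·a·a·abababbb = aaabababbb.
Reading y = a takes D from s0 back to s0, so after x·y·y the machine is still in s0, and z then leads to the accepting state s0. Hence aaabababbb ∈ L(D).

aaabababbb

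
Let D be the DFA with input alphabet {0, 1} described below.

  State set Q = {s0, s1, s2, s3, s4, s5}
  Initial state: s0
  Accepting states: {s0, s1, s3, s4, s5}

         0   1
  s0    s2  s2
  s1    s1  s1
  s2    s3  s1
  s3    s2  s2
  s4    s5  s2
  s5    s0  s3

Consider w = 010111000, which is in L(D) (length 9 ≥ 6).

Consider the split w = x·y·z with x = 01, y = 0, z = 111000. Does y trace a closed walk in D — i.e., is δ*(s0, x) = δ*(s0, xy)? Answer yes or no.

yes

State sequence: s0 -0-> s2 -1-> s1 -0-> s1

After x (step 2): s1. After xy (step 3): s1.
They match, so y = 0 drives D around a cycle from s1 back to itself; pumping y any number of times keeps D in s1 before reading z, and xyⁱz ∈ L(D) for every i ≥ 0.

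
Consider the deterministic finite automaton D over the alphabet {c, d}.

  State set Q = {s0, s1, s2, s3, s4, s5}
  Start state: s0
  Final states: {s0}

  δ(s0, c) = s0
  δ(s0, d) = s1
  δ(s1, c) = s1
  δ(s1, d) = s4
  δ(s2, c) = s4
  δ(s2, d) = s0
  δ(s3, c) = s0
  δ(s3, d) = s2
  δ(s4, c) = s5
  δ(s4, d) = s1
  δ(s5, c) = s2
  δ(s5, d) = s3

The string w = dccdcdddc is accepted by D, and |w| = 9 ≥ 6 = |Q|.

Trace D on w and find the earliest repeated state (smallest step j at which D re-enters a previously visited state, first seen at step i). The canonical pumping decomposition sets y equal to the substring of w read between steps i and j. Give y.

State sequence: s0 -d-> s1 -c-> s1 -c-> s1 -d-> s4 -c-> s5 -d-> s3 -d-> s2 -d-> s0 -c-> s0
First repeat at step 2: s1 was already visited.

So i = 1, j = 2, giving x = w[0:1] = d, y = w[1:2] = c, z = w[2:9] = cdcdddc.
Check: |xy| = 2 ≤ 6 and |y| = 1 ≥ 1. Reading y takes D from s1 back to s1, so every xyⁱz is accepted.
Pumping length from the standard proof: p = 6 (the number of states). The repeated state found above gives |xy| = j ≤ 6 and |y| = j − i ≥ 1.

c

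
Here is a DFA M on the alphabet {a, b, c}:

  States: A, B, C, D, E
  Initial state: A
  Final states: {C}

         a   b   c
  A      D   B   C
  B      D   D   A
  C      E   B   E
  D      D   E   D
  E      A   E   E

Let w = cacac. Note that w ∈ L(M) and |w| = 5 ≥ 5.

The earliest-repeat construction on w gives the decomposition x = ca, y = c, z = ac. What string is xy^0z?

xy⁰z = xz = ca·ac = caac.
Reading y = c takes M from E back to E, so after x the machine is still in E, and z then leads to the accepting state C. Hence caac ∈ L(M).

caac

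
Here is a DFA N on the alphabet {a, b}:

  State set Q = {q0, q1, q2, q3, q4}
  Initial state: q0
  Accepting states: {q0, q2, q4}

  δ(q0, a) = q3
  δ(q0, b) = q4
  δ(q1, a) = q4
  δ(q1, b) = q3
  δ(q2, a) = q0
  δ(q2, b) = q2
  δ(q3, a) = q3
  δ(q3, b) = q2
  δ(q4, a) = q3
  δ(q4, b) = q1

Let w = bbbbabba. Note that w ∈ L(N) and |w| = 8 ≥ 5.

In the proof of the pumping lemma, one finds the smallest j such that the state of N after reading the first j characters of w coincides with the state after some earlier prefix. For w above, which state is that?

State sequence: q0 -b-> q4 -b-> q1 -b-> q3 -b-> q2 -a-> q0 -b-> q4 -b-> q1 -a-> q4
First repeat at step 5: q0 was already visited.

The earliest repeat is at step j = 5: N is in q0, which it already visited at step i = 0.
Since N has 5 states, any run of length ≥ 5 visits 5+1 states, so by pigeonhole some state repeats within the first 5 steps — that repeat gives the pumpable loop.

q0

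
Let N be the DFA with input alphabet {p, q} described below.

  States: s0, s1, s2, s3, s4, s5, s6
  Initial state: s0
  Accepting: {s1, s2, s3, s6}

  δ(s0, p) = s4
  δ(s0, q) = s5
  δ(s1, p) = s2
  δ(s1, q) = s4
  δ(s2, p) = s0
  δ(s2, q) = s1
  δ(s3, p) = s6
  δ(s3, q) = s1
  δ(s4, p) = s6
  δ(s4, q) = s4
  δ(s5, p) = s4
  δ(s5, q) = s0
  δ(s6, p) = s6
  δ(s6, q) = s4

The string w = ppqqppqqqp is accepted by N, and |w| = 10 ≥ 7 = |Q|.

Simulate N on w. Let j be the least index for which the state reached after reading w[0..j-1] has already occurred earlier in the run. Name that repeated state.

Run of N on w = p p q q p p q q q p:
  step 0: s0  (start)
  step 1: s4  (read p: s0→s4)
  step 2: s6  (read p: s4→s6)
  step 3: s4  (read q: s6→s4)   ← first repeat (s4 seen earlier)
  step 4: s4  (read q: s4→s4)
  step 5: s6  (read p: s4→s6)
  step 6: s6  (read p: s6→s6)
  step 7: s4  (read q: s6→s4)
  step 8: s4  (read q: s4→s4)
  step 9: s4  (read q: s4→s4)
  step 10: s6  (read p: s4→s6)

The earliest repeat is at step j = 3: N is in s4, which it already visited at step i = 1.
The DFA has 7 states, so the proof of the pumping lemma guarantees a repeated state among the first 7+1 visited; the segment between the two visits is the pumpable y.

s4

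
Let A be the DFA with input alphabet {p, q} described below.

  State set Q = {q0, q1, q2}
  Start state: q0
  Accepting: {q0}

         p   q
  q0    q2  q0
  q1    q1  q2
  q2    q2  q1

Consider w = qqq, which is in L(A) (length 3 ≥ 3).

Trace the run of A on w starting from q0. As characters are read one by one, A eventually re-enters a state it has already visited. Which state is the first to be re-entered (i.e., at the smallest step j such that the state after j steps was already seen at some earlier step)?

q0

Run of A on w = q q q:
  step 0: q0  (start)
  step 1: q0  (read q: q0→q0)   ← first repeat (q0 seen earlier)
  step 2: q0  (read q: q0→q0)
  step 3: q0  (read q: q0→q0)

The earliest repeat is at step j = 1: A is in q0, which it already visited at step i = 0.
Pumping length from the standard proof: p = 3 (the number of states). The repeated state found above gives |xy| = j ≤ 3 and |y| = j − i ≥ 1.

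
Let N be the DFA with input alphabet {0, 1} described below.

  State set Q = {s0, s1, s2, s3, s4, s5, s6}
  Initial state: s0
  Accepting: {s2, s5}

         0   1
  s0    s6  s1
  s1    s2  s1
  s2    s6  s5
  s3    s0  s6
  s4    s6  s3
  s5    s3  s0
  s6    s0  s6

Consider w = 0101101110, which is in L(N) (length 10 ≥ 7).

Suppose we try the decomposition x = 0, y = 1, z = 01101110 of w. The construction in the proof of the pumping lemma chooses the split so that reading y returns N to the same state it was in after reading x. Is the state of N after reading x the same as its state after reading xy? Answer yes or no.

yes

Run of N on the first 2 characters of w = 0 1:
  step 0: s0  (start)
  step 1: s6  (read 0: s0→s6)
  step 2: s6  (read 1: s6→s6)

After x (step 1): s6. After xy (step 2): s6.
They match, so y = 1 drives N around a cycle from s6 back to itself; pumping y any number of times keeps N in s6 before reading z, and xyⁱz ∈ L(N) for every i ≥ 0.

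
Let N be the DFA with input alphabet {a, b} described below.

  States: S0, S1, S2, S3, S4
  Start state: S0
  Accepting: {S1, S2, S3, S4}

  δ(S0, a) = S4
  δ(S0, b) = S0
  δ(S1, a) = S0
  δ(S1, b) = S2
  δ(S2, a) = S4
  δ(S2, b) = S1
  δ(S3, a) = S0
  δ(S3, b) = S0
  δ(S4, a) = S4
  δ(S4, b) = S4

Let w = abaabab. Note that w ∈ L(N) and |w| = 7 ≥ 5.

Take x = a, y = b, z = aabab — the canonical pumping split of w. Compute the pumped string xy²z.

abbaabab

xy^2z = a·b·b·aabab = abbaabab.
Reading y = b takes N from S4 back to S4, so after x·y·y the machine is still in S4, and z then leads to the accepting state S4. Hence abbaabab ∈ L(N).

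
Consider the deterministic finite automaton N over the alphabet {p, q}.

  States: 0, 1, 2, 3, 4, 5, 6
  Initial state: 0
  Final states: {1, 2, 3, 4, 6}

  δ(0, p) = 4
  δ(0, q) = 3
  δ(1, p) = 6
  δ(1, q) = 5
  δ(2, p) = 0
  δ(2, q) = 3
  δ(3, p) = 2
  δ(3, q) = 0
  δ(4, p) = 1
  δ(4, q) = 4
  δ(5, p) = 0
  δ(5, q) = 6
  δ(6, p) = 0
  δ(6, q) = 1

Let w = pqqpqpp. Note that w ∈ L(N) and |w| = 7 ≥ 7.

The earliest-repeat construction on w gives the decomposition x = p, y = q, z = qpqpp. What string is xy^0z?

xy⁰z = xz = p·qpqpp = pqpqpp.
Reading y = q takes N from 4 back to 4, so after x the machine is still in 4, and z then leads to the accepting state 4. Hence pqpqpp ∈ L(N).

pqpqpp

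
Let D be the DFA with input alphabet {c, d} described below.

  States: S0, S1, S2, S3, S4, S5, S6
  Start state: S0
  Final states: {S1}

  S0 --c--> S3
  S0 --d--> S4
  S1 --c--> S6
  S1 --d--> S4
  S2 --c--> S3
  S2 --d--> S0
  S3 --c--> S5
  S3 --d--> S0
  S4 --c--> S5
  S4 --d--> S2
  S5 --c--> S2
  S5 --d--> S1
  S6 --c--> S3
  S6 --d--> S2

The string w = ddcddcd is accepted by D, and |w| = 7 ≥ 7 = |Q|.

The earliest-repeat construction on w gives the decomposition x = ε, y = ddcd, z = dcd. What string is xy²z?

ddcdddcddcd

xy^2z = ε·ddcd·ddcd·dcd = ddcdddcddcd.
Reading y = ddcd takes D from S0 back to S0, so after x·y·y the machine is still in S0, and z then leads to the accepting state S1. Hence ddcdddcddcd ∈ L(D).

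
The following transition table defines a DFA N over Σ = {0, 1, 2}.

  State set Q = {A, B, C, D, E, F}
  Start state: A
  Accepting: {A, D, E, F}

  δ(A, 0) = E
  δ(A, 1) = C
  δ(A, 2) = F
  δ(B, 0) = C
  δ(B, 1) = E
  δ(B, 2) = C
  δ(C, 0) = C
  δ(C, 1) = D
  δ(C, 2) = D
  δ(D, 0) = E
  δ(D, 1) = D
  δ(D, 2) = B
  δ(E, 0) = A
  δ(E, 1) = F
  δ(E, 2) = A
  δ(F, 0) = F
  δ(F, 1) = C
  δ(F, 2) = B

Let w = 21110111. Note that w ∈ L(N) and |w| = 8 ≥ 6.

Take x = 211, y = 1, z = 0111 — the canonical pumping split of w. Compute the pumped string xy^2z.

211110111

xy^2z = 211·1·1·0111 = 211110111.
Reading y = 1 takes N from D back to D, so after x·y·y the machine is still in D, and z then leads to the accepting state D. Hence 211110111 ∈ L(N).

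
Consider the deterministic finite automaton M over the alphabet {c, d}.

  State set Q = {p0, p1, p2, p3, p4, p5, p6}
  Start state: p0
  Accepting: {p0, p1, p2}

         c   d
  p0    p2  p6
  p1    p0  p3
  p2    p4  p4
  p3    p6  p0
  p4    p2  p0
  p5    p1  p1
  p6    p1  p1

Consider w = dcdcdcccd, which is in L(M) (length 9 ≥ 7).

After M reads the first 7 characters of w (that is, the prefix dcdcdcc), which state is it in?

State sequence: p0 -d-> p6 -c-> p1 -d-> p3 -c-> p6 -d-> p1 -c-> p0 -c-> p2

After reading 7 characters, M is in state p2.

p2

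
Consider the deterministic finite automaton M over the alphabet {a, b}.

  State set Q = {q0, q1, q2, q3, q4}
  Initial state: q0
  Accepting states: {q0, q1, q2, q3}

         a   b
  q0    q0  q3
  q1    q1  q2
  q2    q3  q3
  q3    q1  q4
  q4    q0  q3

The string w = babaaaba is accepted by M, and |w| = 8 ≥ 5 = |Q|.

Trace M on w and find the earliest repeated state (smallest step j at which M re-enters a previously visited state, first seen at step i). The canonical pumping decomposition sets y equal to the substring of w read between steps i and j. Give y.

Run of M on w = b a b a a a b a:
  step 0: q0  (start)
  step 1: q3  (read b: q0→q3)
  step 2: q1  (read a: q3→q1)
  step 3: q2  (read b: q1→q2)
  step 4: q3  (read a: q2→q3)   ← first repeat (q3 seen earlier)
  step 5: q1  (read a: q3→q1)
  step 6: q1  (read a: q1→q1)
  step 7: q2  (read b: q1→q2)
  step 8: q3  (read a: q2→q3)

So i = 1, j = 4, giving x = w[0:1] = b, y = w[1:4] = aba, z = w[4:8] = aaba.
Check: |xy| = 4 ≤ 5 and |y| = 3 ≥ 1. Reading y takes M from q3 back to q3, so every xyⁱz is accepted.

aba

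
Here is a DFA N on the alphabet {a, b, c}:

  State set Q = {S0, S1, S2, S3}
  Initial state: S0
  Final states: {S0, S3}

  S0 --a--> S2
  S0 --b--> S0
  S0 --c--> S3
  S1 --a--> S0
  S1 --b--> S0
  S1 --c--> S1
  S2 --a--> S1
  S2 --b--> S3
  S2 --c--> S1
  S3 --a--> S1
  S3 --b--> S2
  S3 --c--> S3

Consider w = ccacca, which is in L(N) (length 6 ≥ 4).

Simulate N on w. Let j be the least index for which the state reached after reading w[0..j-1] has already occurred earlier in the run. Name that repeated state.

S3

State sequence: S0 -c-> S3 -c-> S3 -a-> S1 -c-> S1 -c-> S1 -a-> S0
First repeat at step 2: S3 was already visited.

The earliest repeat is at step j = 2: N is in S3, which it already visited at step i = 1.
The DFA has 4 states, so the proof of the pumping lemma guarantees a repeated state among the first 4+1 visited; the segment between the two visits is the pumpable y.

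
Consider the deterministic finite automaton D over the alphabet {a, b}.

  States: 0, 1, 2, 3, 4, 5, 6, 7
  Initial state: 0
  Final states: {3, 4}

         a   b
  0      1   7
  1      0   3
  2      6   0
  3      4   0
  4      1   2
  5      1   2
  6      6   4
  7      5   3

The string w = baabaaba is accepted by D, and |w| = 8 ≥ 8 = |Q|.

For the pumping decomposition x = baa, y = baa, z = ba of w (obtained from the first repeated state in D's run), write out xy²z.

xy^2z = baa·baa·baa·ba = baabaabaaba.
Reading y = baa takes D from 1 back to 1, so after x·y·y the machine is still in 1, and z then leads to the accepting state 4. Hence baabaabaaba ∈ L(D).

baabaabaaba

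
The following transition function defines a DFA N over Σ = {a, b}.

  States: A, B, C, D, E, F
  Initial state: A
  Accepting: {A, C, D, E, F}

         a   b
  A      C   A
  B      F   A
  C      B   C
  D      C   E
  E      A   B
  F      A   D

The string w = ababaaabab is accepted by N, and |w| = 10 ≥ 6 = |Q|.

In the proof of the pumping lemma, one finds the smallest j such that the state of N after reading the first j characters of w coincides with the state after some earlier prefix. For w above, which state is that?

State sequence: A -a-> C -b-> C -a-> B -b-> A -a-> C -a-> B -a-> F -b-> D -a-> C -b-> C
First repeat at step 2: C was already visited.

The earliest repeat is at step j = 2: N is in C, which it already visited at step i = 1.
Pumping length from the standard proof: p = 6 (the number of states). The repeated state found above gives |xy| = j ≤ 6 and |y| = j − i ≥ 1.

C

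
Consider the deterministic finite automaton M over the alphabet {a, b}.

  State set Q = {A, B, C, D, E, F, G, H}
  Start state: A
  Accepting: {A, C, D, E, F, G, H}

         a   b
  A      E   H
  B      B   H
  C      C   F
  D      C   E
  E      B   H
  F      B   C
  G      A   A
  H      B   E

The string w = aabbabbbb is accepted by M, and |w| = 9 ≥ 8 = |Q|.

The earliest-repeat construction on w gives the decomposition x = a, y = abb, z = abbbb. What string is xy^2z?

aabbabbabbbb

xy^2z = a·abb·abb·abbbb = aabbabbabbbb.
Reading y = abb takes M from E back to E, so after x·y·y the machine is still in E, and z then leads to the accepting state E. Hence aabbabbabbbb ∈ L(M).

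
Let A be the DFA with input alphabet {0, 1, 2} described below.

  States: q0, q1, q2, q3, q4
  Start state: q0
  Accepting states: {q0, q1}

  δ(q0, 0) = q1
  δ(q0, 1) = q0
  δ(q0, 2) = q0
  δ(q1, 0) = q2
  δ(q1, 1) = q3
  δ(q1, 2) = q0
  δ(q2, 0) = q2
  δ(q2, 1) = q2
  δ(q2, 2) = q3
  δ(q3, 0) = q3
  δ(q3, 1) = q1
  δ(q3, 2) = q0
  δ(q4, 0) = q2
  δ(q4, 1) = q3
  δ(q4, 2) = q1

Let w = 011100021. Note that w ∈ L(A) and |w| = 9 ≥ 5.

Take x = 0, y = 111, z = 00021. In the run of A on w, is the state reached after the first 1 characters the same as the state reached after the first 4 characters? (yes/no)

Run of A on the first 4 characters of w = 0 1 1 1:
  step 0: q0  (start)
  step 1: q1  (read 0: q0→q1)
  step 2: q3  (read 1: q1→q3)
  step 3: q1  (read 1: q3→q1)
  step 4: q3  (read 1: q1→q3)

After x (step 1): q1. After xy (step 4): q3.
They differ (q1 ≠ q3), so y is not a cycle from the state after x; this split is not the one the pumping-lemma construction produces, and pumping y need not keep the string in L(A).

no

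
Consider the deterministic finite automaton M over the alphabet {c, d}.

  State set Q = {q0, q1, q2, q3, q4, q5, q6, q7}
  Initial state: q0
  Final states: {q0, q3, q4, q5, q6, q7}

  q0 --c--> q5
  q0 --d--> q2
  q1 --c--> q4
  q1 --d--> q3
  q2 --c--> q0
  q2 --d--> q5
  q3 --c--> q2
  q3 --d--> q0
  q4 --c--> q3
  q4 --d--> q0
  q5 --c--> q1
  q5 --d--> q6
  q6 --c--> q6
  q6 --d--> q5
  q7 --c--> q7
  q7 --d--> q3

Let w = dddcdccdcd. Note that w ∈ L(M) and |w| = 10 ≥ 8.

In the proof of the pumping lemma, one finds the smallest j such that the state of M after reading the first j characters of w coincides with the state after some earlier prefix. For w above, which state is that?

q6

Run of M on w = d d d c d c c d c d:
  step 0: q0  (start)
  step 1: q2  (read d: q0→q2)
  step 2: q5  (read d: q2→q5)
  step 3: q6  (read d: q5→q6)
  step 4: q6  (read c: q6→q6)   ← first repeat (q6 seen earlier)
  step 5: q5  (read d: q6→q5)
  step 6: q1  (read c: q5→q1)
  step 7: q4  (read c: q1→q4)
  step 8: q0  (read d: q4→q0)
  step 9: q5  (read c: q0→q5)
  step 10: q6  (read d: q5→q6)

The earliest repeat is at step j = 4: M is in q6, which it already visited at step i = 3.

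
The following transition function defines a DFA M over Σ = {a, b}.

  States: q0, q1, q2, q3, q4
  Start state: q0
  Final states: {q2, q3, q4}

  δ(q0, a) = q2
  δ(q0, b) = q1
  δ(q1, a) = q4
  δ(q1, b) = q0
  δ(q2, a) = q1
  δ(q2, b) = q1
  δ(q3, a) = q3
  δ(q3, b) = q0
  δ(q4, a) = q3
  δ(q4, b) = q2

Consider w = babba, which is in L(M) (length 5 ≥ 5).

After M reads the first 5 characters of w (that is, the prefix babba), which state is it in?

q4

State sequence: q0 -b-> q1 -a-> q4 -b-> q2 -b-> q1 -a-> q4

After reading 5 characters, M is in state q4.
(This kind of state-tracing is the core of the pumping-lemma construction: with 5 states, pigeonhole forces a repeat within the first 5 steps.)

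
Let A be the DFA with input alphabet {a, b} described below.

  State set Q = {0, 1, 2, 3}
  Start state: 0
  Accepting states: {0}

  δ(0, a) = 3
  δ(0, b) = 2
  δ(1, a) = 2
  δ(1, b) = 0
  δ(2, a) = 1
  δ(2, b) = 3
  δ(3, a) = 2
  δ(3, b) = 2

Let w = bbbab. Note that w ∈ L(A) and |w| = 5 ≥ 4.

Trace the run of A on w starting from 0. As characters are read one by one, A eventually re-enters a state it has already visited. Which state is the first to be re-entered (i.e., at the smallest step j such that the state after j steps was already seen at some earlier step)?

2

Run of A on w = b b b a b:
  step 0: 0  (start)
  step 1: 2  (read b: 0→2)
  step 2: 3  (read b: 2→3)
  step 3: 2  (read b: 3→2)   ← first repeat (2 seen earlier)
  step 4: 1  (read a: 2→1)
  step 5: 0  (read b: 1→0)

The earliest repeat is at step j = 3: A is in 2, which it already visited at step i = 1.
Pumping length from the standard proof: p = 4 (the number of states). The repeated state found above gives |xy| = j ≤ 4 and |y| = j − i ≥ 1.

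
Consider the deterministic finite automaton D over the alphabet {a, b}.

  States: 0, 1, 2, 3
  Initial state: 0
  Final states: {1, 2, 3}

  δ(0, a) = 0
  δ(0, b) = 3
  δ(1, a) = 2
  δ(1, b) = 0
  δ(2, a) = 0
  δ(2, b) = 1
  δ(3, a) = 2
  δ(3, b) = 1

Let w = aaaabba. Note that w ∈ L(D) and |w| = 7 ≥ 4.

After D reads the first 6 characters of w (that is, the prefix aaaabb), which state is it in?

Run of D on the first 6 characters of w = a a a a b b:
  step 0: 0  (start)
  step 1: 0  (read a: 0→0)
  step 2: 0  (read a: 0→0)
  step 3: 0  (read a: 0→0)
  step 4: 0  (read a: 0→0)
  step 5: 3  (read b: 0→3)
  step 6: 1  (read b: 3→1)

After reading 6 characters, D is in state 1.

1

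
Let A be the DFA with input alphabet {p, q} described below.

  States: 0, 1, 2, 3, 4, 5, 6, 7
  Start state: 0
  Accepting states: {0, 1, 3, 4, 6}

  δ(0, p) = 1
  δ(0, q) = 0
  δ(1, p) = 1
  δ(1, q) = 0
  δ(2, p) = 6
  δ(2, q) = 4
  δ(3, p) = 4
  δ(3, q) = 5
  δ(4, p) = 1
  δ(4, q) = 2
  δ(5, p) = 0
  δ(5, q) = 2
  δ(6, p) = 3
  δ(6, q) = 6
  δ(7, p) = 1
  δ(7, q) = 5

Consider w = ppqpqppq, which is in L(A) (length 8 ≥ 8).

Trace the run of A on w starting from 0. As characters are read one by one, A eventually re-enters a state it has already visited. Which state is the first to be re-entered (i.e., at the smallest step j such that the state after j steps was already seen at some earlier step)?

1

State sequence: 0 -p-> 1 -p-> 1 -q-> 0 -p-> 1 -q-> 0 -p-> 1 -p-> 1 -q-> 0
First repeat at step 2: 1 was already visited.

The earliest repeat is at step j = 2: A is in 1, which it already visited at step i = 1.
Since A has 8 states, any run of length ≥ 8 visits 8+1 states, so by pigeonhole some state repeats within the first 8 steps — that repeat gives the pumpable loop.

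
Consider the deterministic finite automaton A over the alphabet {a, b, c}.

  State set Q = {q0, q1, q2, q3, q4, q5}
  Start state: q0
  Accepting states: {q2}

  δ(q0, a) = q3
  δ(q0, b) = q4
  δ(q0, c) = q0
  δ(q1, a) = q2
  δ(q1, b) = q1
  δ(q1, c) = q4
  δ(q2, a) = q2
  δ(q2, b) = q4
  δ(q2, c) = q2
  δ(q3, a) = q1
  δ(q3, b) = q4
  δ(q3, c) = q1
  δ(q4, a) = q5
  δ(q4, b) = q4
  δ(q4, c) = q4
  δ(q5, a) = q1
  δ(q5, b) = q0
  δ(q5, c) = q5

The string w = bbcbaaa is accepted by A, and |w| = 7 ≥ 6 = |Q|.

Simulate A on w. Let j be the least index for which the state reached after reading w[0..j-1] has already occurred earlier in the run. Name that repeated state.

q4

State sequence: q0 -b-> q4 -b-> q4 -c-> q4 -b-> q4 -a-> q5 -a-> q1 -a-> q2
First repeat at step 2: q4 was already visited.

The earliest repeat is at step j = 2: A is in q4, which it already visited at step i = 1.
Since A has 6 states, any run of length ≥ 6 visits 6+1 states, so by pigeonhole some state repeats within the first 6 steps — that repeat gives the pumpable loop.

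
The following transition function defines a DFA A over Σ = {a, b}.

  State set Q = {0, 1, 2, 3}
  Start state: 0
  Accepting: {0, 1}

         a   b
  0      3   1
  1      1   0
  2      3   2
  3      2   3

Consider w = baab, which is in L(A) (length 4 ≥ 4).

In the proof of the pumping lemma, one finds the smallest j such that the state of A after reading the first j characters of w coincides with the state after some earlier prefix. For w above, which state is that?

Run of A on w = b a a b:
  step 0: 0  (start)
  step 1: 1  (read b: 0→1)
  step 2: 1  (read a: 1→1)   ← first repeat (1 seen earlier)
  step 3: 1  (read a: 1→1)
  step 4: 0  (read b: 1→0)

The earliest repeat is at step j = 2: A is in 1, which it already visited at step i = 1.
With |Q| = 4, pigeonhole forces a state repeat no later than step 4; the substring read between the first and second visits to that state can be pumped.

1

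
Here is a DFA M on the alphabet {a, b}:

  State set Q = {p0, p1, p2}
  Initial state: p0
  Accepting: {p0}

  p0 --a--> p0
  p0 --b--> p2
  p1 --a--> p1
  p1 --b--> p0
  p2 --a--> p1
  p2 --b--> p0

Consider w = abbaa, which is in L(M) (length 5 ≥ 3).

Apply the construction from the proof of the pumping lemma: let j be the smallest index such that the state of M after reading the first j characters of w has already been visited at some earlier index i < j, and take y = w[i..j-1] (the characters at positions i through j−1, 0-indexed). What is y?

Run of M on w = a b b a a:
  step 0: p0  (start)
  step 1: p0  (read a: p0→p0)   ← first repeat (p0 seen earlier)
  step 2: p2  (read b: p0→p2)
  step 3: p0  (read b: p2→p0)
  step 4: p0  (read a: p0→p0)
  step 5: p0  (read a: p0→p0)

So i = 0, j = 1, giving x = w[0:0] = ε, y = w[0:1] = a, z = w[1:5] = bbaa.
Check: |xy| = 1 ≤ 3 and |y| = 1 ≥ 1. Reading y takes M from p0 back to p0, so every xyⁱz is accepted.

a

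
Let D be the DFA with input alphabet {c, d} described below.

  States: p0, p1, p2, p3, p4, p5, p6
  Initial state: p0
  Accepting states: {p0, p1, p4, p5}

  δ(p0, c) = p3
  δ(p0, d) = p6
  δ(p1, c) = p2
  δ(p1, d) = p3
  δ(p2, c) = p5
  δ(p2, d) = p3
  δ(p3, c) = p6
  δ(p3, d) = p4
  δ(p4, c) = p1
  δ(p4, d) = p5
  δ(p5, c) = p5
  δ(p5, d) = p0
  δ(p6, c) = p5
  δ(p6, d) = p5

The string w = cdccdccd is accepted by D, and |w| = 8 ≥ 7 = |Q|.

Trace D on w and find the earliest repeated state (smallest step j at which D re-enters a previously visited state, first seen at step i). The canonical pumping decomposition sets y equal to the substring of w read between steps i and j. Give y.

State sequence: p0 -c-> p3 -d-> p4 -c-> p1 -c-> p2 -d-> p3 -c-> p6 -c-> p5 -d-> p0
First repeat at step 5: p3 was already visited.

So i = 1, j = 5, giving x = w[0:1] = c, y = w[1:5] = dccd, z = w[5:8] = ccd.
Check: |xy| = 5 ≤ 7 and |y| = 4 ≥ 1. Reading y takes D from p3 back to p3, so every xyⁱz is accepted.
Since D has 7 states, any run of length ≥ 7 visits 7+1 states, so by pigeonhole some state repeats within the first 7 steps — that repeat gives the pumpable loop.

dccd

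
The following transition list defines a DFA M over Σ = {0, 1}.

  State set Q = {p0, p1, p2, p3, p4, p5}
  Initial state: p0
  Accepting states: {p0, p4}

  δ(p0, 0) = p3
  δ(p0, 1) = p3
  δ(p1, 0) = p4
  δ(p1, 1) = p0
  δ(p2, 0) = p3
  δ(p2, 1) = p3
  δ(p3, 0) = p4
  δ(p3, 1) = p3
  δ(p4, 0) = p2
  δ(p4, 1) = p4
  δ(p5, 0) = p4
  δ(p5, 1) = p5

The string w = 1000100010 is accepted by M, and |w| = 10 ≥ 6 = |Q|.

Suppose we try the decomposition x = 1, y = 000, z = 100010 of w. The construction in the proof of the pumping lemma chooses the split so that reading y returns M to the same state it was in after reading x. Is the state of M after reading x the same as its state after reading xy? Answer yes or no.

Run of M on the first 4 characters of w = 1 0 0 0:
  step 0: p0  (start)
  step 1: p3  (read 1: p0→p3)
  step 2: p4  (read 0: p3→p4)
  step 3: p2  (read 0: p4→p2)
  step 4: p3  (read 0: p2→p3)

After x (step 1): p3. After xy (step 4): p3.
They match, so y = 000 drives M around a cycle from p3 back to itself; pumping y any number of times keeps M in p3 before reading z, and xyⁱz ∈ L(M) for every i ≥ 0.

yes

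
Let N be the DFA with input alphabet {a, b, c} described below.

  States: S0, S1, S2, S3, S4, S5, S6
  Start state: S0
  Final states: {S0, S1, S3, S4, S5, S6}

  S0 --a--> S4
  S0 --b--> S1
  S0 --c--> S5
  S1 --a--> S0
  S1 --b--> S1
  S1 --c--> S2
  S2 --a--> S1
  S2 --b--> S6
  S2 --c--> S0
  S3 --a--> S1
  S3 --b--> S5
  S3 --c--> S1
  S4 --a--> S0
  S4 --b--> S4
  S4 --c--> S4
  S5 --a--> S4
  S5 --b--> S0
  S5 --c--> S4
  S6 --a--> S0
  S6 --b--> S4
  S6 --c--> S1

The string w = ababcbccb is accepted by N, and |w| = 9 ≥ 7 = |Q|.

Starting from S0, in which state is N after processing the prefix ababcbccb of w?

Run of N on the first 9 characters of w = a b a b c b c c b:
  step 0: S0  (start)
  step 1: S4  (read a: S0→S4)
  step 2: S4  (read b: S4→S4)
  step 3: S0  (read a: S4→S0)
  step 4: S1  (read b: S0→S1)
  step 5: S2  (read c: S1→S2)
  step 6: S6  (read b: S2→S6)
  step 7: S1  (read c: S6→S1)
  step 8: S2  (read c: S1→S2)
  step 9: S6  (read b: S2→S6)

After reading 9 characters, N is in state S6.

S6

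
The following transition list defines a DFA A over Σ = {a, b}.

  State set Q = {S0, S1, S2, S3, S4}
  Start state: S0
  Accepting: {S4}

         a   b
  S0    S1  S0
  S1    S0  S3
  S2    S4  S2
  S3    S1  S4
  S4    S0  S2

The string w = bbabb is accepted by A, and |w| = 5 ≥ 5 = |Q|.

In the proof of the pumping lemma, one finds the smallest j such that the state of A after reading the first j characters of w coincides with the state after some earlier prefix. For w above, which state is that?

S0

State sequence: S0 -b-> S0 -b-> S0 -a-> S1 -b-> S3 -b-> S4
First repeat at step 1: S0 was already visited.

The earliest repeat is at step j = 1: A is in S0, which it already visited at step i = 0.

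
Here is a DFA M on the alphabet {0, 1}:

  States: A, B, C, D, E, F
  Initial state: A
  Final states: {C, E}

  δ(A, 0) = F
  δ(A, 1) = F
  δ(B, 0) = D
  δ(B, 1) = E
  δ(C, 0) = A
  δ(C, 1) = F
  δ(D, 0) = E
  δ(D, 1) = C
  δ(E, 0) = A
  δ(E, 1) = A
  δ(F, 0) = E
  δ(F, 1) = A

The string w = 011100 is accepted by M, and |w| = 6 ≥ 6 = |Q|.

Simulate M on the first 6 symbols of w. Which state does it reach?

State sequence: A -0-> F -1-> A -1-> F -1-> A -0-> F -0-> E

After reading 6 characters, M is in state E.

E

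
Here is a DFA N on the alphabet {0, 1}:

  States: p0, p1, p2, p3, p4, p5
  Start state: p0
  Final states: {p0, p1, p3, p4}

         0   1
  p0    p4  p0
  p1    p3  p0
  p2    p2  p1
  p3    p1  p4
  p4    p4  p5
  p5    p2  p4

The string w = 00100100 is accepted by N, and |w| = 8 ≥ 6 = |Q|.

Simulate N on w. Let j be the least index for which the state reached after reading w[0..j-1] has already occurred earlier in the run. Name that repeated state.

p4

Run of N on w = 0 0 1 0 0 1 0 0:
  step 0: p0  (start)
  step 1: p4  (read 0: p0→p4)
  step 2: p4  (read 0: p4→p4)   ← first repeat (p4 seen earlier)
  step 3: p5  (read 1: p4→p5)
  step 4: p2  (read 0: p5→p2)
  step 5: p2  (read 0: p2→p2)
  step 6: p1  (read 1: p2→p1)
  step 7: p3  (read 0: p1→p3)
  step 8: p1  (read 0: p3→p1)

The earliest repeat is at step j = 2: N is in p4, which it already visited at step i = 1.
With |Q| = 6, pigeonhole forces a state repeat no later than step 6; the substring read between the first and second visits to that state can be pumped.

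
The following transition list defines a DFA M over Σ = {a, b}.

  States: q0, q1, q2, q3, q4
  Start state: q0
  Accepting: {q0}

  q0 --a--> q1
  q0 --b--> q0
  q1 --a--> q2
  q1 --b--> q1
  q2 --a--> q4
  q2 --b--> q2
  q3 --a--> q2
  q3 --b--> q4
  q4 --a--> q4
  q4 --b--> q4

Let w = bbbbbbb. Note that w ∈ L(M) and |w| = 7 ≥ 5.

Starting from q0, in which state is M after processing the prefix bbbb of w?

State sequence: q0 -b-> q0 -b-> q0 -b-> q0 -b-> q0

After reading 4 characters, M is in state q0.

q0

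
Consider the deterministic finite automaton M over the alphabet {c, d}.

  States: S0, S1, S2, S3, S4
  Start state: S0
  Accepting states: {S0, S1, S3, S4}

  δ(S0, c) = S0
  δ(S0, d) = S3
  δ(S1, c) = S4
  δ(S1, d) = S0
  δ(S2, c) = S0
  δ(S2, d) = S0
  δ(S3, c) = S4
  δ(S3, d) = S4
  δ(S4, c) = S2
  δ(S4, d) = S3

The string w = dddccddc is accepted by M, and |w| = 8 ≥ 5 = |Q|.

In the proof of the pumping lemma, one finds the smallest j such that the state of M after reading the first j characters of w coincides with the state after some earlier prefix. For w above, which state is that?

Run of M on w = d d d c c d d c:
  step 0: S0  (start)
  step 1: S3  (read d: S0→S3)
  step 2: S4  (read d: S3→S4)
  step 3: S3  (read d: S4→S3)   ← first repeat (S3 seen earlier)
  step 4: S4  (read c: S3→S4)
  step 5: S2  (read c: S4→S2)
  step 6: S0  (read d: S2→S0)
  step 7: S3  (read d: S0→S3)
  step 8: S4  (read c: S3→S4)

The earliest repeat is at step j = 3: M is in S3, which it already visited at step i = 1.
Since M has 5 states, any run of length ≥ 5 visits 5+1 states, so by pigeonhole some state repeats within the first 5 steps — that repeat gives the pumpable loop.

S3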